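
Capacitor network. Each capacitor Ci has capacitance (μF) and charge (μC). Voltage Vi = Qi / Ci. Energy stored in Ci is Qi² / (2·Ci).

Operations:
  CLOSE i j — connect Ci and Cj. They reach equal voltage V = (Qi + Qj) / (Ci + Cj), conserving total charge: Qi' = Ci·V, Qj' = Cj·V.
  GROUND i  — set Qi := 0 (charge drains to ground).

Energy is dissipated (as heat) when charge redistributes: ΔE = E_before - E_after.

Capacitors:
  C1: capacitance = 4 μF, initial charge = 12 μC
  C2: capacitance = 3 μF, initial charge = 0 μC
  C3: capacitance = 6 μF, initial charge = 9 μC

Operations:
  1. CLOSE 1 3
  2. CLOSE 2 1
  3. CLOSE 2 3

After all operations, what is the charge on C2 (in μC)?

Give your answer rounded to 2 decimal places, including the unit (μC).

Initial: C1(4μF, Q=12μC, V=3.00V), C2(3μF, Q=0μC, V=0.00V), C3(6μF, Q=9μC, V=1.50V)
Op 1: CLOSE 1-3: Q_total=21.00, C_total=10.00, V=2.10; Q1=8.40, Q3=12.60; dissipated=2.700
Op 2: CLOSE 2-1: Q_total=8.40, C_total=7.00, V=1.20; Q2=3.60, Q1=4.80; dissipated=3.780
Op 3: CLOSE 2-3: Q_total=16.20, C_total=9.00, V=1.80; Q2=5.40, Q3=10.80; dissipated=0.810
Final charges: Q1=4.80, Q2=5.40, Q3=10.80

Answer: 5.40 μC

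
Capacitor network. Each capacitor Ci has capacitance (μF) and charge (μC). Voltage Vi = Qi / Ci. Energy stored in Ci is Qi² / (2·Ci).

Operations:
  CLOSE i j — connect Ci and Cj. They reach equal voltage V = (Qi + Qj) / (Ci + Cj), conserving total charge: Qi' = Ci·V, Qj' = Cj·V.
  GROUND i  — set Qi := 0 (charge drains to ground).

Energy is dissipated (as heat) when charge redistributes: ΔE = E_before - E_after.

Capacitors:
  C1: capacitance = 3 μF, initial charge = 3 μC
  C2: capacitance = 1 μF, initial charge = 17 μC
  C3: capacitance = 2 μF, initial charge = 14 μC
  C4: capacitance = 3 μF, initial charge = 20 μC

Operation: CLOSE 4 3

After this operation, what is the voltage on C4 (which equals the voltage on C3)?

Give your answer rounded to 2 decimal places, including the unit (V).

Initial: C1(3μF, Q=3μC, V=1.00V), C2(1μF, Q=17μC, V=17.00V), C3(2μF, Q=14μC, V=7.00V), C4(3μF, Q=20μC, V=6.67V)
Op 1: CLOSE 4-3: Q_total=34.00, C_total=5.00, V=6.80; Q4=20.40, Q3=13.60; dissipated=0.067

Answer: 6.80 V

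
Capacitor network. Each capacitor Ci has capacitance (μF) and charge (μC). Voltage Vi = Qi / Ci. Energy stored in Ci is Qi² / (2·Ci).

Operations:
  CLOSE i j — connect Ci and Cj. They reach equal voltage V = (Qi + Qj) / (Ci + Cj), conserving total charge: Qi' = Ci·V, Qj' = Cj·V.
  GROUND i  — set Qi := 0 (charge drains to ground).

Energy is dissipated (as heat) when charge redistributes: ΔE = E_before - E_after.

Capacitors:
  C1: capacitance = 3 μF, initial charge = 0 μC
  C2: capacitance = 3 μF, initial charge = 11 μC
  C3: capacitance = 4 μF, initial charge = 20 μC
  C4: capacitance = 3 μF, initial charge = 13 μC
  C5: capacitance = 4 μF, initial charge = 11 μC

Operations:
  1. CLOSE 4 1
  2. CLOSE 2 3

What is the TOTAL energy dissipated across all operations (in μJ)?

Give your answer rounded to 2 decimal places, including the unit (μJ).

Answer: 15.61 μJ

Derivation:
Initial: C1(3μF, Q=0μC, V=0.00V), C2(3μF, Q=11μC, V=3.67V), C3(4μF, Q=20μC, V=5.00V), C4(3μF, Q=13μC, V=4.33V), C5(4μF, Q=11μC, V=2.75V)
Op 1: CLOSE 4-1: Q_total=13.00, C_total=6.00, V=2.17; Q4=6.50, Q1=6.50; dissipated=14.083
Op 2: CLOSE 2-3: Q_total=31.00, C_total=7.00, V=4.43; Q2=13.29, Q3=17.71; dissipated=1.524
Total dissipated: 15.607 μJ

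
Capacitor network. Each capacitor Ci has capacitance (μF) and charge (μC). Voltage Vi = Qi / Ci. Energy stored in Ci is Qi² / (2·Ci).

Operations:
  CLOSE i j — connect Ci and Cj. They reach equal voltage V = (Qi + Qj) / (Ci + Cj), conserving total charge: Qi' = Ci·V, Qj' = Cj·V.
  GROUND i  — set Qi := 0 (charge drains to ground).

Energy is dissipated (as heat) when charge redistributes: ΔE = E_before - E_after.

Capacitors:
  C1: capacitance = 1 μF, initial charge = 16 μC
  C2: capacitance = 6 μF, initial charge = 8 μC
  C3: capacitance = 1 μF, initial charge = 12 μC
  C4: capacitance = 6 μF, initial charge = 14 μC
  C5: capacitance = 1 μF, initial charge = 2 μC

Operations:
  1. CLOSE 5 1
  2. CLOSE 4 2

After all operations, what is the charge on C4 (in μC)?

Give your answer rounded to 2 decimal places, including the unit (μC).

Answer: 11.00 μC

Derivation:
Initial: C1(1μF, Q=16μC, V=16.00V), C2(6μF, Q=8μC, V=1.33V), C3(1μF, Q=12μC, V=12.00V), C4(6μF, Q=14μC, V=2.33V), C5(1μF, Q=2μC, V=2.00V)
Op 1: CLOSE 5-1: Q_total=18.00, C_total=2.00, V=9.00; Q5=9.00, Q1=9.00; dissipated=49.000
Op 2: CLOSE 4-2: Q_total=22.00, C_total=12.00, V=1.83; Q4=11.00, Q2=11.00; dissipated=1.500
Final charges: Q1=9.00, Q2=11.00, Q3=12.00, Q4=11.00, Q5=9.00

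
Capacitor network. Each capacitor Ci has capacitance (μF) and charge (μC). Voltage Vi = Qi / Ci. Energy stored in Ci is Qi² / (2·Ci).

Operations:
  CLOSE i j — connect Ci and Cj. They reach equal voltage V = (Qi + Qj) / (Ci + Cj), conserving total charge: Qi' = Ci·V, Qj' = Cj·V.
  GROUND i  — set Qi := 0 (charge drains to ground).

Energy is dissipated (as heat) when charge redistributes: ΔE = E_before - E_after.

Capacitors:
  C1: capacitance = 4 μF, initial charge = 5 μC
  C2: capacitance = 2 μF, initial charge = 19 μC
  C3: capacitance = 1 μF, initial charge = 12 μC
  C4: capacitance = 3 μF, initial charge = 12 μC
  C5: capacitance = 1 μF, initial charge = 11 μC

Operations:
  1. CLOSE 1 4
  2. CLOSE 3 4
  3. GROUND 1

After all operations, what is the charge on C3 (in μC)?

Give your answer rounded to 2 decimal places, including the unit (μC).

Initial: C1(4μF, Q=5μC, V=1.25V), C2(2μF, Q=19μC, V=9.50V), C3(1μF, Q=12μC, V=12.00V), C4(3μF, Q=12μC, V=4.00V), C5(1μF, Q=11μC, V=11.00V)
Op 1: CLOSE 1-4: Q_total=17.00, C_total=7.00, V=2.43; Q1=9.71, Q4=7.29; dissipated=6.482
Op 2: CLOSE 3-4: Q_total=19.29, C_total=4.00, V=4.82; Q3=4.82, Q4=14.46; dissipated=34.355
Op 3: GROUND 1: Q1=0; energy lost=11.796
Final charges: Q1=0.00, Q2=19.00, Q3=4.82, Q4=14.46, Q5=11.00

Answer: 4.82 μC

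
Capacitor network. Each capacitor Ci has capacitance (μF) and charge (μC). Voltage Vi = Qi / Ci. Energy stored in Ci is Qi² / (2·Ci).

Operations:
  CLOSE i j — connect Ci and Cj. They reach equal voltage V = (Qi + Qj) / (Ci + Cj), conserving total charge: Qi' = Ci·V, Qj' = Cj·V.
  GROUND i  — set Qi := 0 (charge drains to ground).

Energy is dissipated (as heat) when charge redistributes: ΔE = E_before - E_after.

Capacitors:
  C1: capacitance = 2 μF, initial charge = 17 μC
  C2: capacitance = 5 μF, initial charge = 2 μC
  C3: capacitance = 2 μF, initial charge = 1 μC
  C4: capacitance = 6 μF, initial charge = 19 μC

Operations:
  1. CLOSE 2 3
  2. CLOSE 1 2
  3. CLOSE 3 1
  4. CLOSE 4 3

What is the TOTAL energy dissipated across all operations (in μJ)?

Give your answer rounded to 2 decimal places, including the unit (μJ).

Answer: 51.08 μJ

Derivation:
Initial: C1(2μF, Q=17μC, V=8.50V), C2(5μF, Q=2μC, V=0.40V), C3(2μF, Q=1μC, V=0.50V), C4(6μF, Q=19μC, V=3.17V)
Op 1: CLOSE 2-3: Q_total=3.00, C_total=7.00, V=0.43; Q2=2.14, Q3=0.86; dissipated=0.007
Op 2: CLOSE 1-2: Q_total=19.14, C_total=7.00, V=2.73; Q1=5.47, Q2=13.67; dissipated=46.534
Op 3: CLOSE 3-1: Q_total=6.33, C_total=4.00, V=1.58; Q3=3.16, Q1=3.16; dissipated=2.659
Op 4: CLOSE 4-3: Q_total=22.16, C_total=8.00, V=2.77; Q4=16.62, Q3=5.54; dissipated=1.884
Total dissipated: 51.085 μJ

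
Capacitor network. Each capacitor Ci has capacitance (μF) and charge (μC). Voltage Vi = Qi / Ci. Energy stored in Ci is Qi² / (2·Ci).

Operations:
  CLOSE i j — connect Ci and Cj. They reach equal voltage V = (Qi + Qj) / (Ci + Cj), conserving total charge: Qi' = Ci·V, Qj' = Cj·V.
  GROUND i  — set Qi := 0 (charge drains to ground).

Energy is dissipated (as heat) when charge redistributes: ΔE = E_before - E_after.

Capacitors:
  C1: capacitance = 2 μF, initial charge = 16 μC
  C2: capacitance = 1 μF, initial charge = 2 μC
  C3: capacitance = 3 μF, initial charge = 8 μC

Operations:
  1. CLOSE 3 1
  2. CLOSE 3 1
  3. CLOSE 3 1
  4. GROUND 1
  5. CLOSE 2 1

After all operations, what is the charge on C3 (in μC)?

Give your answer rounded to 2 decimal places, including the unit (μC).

Initial: C1(2μF, Q=16μC, V=8.00V), C2(1μF, Q=2μC, V=2.00V), C3(3μF, Q=8μC, V=2.67V)
Op 1: CLOSE 3-1: Q_total=24.00, C_total=5.00, V=4.80; Q3=14.40, Q1=9.60; dissipated=17.067
Op 2: CLOSE 3-1: Q_total=24.00, C_total=5.00, V=4.80; Q3=14.40, Q1=9.60; dissipated=0.000
Op 3: CLOSE 3-1: Q_total=24.00, C_total=5.00, V=4.80; Q3=14.40, Q1=9.60; dissipated=0.000
Op 4: GROUND 1: Q1=0; energy lost=23.040
Op 5: CLOSE 2-1: Q_total=2.00, C_total=3.00, V=0.67; Q2=0.67, Q1=1.33; dissipated=1.333
Final charges: Q1=1.33, Q2=0.67, Q3=14.40

Answer: 14.40 μC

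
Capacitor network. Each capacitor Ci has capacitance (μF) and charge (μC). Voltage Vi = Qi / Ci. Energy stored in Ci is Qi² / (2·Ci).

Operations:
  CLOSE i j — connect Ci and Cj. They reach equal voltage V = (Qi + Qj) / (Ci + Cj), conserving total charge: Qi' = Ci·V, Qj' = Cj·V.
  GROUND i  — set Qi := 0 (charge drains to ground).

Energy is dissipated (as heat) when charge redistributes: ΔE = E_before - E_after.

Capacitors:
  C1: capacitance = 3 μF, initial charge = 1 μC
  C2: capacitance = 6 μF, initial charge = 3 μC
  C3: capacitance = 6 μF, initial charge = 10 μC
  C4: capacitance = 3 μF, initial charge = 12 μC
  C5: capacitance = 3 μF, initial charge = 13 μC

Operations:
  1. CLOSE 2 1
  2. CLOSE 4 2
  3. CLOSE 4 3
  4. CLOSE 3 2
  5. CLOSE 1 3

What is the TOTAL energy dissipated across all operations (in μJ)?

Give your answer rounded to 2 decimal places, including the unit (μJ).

Answer: 14.11 μJ

Derivation:
Initial: C1(3μF, Q=1μC, V=0.33V), C2(6μF, Q=3μC, V=0.50V), C3(6μF, Q=10μC, V=1.67V), C4(3μF, Q=12μC, V=4.00V), C5(3μF, Q=13μC, V=4.33V)
Op 1: CLOSE 2-1: Q_total=4.00, C_total=9.00, V=0.44; Q2=2.67, Q1=1.33; dissipated=0.028
Op 2: CLOSE 4-2: Q_total=14.67, C_total=9.00, V=1.63; Q4=4.89, Q2=9.78; dissipated=12.642
Op 3: CLOSE 4-3: Q_total=14.89, C_total=9.00, V=1.65; Q4=4.96, Q3=9.93; dissipated=0.001
Op 4: CLOSE 3-2: Q_total=19.70, C_total=12.00, V=1.64; Q3=9.85, Q2=9.85; dissipated=0.001
Op 5: CLOSE 1-3: Q_total=11.19, C_total=9.00, V=1.24; Q1=3.73, Q3=7.46; dissipated=1.434
Total dissipated: 14.106 μJ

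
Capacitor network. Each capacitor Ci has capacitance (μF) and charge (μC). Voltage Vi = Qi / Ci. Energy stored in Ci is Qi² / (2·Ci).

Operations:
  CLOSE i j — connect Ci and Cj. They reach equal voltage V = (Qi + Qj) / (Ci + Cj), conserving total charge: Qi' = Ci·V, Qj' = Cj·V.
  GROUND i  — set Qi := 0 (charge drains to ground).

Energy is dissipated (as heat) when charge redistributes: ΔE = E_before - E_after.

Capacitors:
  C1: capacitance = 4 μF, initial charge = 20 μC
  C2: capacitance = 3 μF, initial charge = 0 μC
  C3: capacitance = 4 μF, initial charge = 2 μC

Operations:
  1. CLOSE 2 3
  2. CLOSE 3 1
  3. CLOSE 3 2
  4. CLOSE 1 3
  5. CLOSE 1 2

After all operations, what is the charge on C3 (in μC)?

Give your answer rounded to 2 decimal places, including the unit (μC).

Initial: C1(4μF, Q=20μC, V=5.00V), C2(3μF, Q=0μC, V=0.00V), C3(4μF, Q=2μC, V=0.50V)
Op 1: CLOSE 2-3: Q_total=2.00, C_total=7.00, V=0.29; Q2=0.86, Q3=1.14; dissipated=0.214
Op 2: CLOSE 3-1: Q_total=21.14, C_total=8.00, V=2.64; Q3=10.57, Q1=10.57; dissipated=22.224
Op 3: CLOSE 3-2: Q_total=11.43, C_total=7.00, V=1.63; Q3=6.53, Q2=4.90; dissipated=4.762
Op 4: CLOSE 1-3: Q_total=17.10, C_total=8.00, V=2.14; Q1=8.55, Q3=8.55; dissipated=1.021
Op 5: CLOSE 1-2: Q_total=13.45, C_total=7.00, V=1.92; Q1=7.69, Q2=5.76; dissipated=0.219
Final charges: Q1=7.69, Q2=5.76, Q3=8.55

Answer: 8.55 μC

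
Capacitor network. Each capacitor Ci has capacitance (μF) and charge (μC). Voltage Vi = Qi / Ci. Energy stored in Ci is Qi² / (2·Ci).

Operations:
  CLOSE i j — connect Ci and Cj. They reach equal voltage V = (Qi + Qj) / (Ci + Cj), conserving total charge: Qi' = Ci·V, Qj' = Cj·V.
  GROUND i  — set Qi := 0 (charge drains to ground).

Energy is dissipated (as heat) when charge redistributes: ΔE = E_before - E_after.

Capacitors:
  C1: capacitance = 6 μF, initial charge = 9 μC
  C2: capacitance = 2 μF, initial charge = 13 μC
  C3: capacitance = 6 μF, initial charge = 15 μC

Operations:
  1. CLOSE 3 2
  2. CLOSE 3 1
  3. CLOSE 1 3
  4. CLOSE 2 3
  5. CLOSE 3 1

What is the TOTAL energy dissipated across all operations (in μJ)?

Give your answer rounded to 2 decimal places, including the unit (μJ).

Initial: C1(6μF, Q=9μC, V=1.50V), C2(2μF, Q=13μC, V=6.50V), C3(6μF, Q=15μC, V=2.50V)
Op 1: CLOSE 3-2: Q_total=28.00, C_total=8.00, V=3.50; Q3=21.00, Q2=7.00; dissipated=12.000
Op 2: CLOSE 3-1: Q_total=30.00, C_total=12.00, V=2.50; Q3=15.00, Q1=15.00; dissipated=6.000
Op 3: CLOSE 1-3: Q_total=30.00, C_total=12.00, V=2.50; Q1=15.00, Q3=15.00; dissipated=0.000
Op 4: CLOSE 2-3: Q_total=22.00, C_total=8.00, V=2.75; Q2=5.50, Q3=16.50; dissipated=0.750
Op 5: CLOSE 3-1: Q_total=31.50, C_total=12.00, V=2.62; Q3=15.75, Q1=15.75; dissipated=0.094
Total dissipated: 18.844 μJ

Answer: 18.84 μJ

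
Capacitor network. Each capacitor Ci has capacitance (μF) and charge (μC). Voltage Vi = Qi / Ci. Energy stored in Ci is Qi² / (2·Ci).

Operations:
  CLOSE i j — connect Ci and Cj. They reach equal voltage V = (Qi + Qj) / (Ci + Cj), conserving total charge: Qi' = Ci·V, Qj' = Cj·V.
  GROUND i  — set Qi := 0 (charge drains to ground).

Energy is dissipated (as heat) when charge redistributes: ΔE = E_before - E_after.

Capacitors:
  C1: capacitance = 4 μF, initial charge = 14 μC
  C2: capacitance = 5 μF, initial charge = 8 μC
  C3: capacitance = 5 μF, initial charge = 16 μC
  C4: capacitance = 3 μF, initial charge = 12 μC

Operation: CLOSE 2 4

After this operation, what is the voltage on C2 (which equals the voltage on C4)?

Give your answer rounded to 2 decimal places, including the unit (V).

Answer: 2.50 V

Derivation:
Initial: C1(4μF, Q=14μC, V=3.50V), C2(5μF, Q=8μC, V=1.60V), C3(5μF, Q=16μC, V=3.20V), C4(3μF, Q=12μC, V=4.00V)
Op 1: CLOSE 2-4: Q_total=20.00, C_total=8.00, V=2.50; Q2=12.50, Q4=7.50; dissipated=5.400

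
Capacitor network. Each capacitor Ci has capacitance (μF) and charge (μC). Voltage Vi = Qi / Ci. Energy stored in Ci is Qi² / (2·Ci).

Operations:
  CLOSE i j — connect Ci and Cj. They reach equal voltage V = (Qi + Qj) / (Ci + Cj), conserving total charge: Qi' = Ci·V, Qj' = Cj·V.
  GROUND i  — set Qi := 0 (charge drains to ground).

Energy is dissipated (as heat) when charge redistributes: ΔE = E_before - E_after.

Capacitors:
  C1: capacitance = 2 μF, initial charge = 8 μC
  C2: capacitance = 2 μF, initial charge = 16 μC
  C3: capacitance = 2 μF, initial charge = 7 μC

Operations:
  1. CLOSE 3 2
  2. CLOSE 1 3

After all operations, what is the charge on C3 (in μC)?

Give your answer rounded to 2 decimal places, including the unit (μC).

Answer: 9.75 μC

Derivation:
Initial: C1(2μF, Q=8μC, V=4.00V), C2(2μF, Q=16μC, V=8.00V), C3(2μF, Q=7μC, V=3.50V)
Op 1: CLOSE 3-2: Q_total=23.00, C_total=4.00, V=5.75; Q3=11.50, Q2=11.50; dissipated=10.125
Op 2: CLOSE 1-3: Q_total=19.50, C_total=4.00, V=4.88; Q1=9.75, Q3=9.75; dissipated=1.531
Final charges: Q1=9.75, Q2=11.50, Q3=9.75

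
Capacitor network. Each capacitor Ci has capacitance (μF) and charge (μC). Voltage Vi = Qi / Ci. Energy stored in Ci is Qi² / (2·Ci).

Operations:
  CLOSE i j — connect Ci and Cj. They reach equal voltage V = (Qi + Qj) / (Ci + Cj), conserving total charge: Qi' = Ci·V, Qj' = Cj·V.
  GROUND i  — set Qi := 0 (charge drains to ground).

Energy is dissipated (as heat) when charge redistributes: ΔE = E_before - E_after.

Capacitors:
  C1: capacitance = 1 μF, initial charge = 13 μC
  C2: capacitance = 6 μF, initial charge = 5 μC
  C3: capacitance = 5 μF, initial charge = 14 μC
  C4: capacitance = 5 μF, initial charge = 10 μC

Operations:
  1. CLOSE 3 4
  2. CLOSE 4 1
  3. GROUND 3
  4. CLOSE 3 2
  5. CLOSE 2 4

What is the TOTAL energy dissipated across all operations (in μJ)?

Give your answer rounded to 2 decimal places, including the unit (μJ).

Initial: C1(1μF, Q=13μC, V=13.00V), C2(6μF, Q=5μC, V=0.83V), C3(5μF, Q=14μC, V=2.80V), C4(5μF, Q=10μC, V=2.00V)
Op 1: CLOSE 3-4: Q_total=24.00, C_total=10.00, V=2.40; Q3=12.00, Q4=12.00; dissipated=0.800
Op 2: CLOSE 4-1: Q_total=25.00, C_total=6.00, V=4.17; Q4=20.83, Q1=4.17; dissipated=46.817
Op 3: GROUND 3: Q3=0; energy lost=14.400
Op 4: CLOSE 3-2: Q_total=5.00, C_total=11.00, V=0.45; Q3=2.27, Q2=2.73; dissipated=0.947
Op 5: CLOSE 2-4: Q_total=23.56, C_total=11.00, V=2.14; Q2=12.85, Q4=10.71; dissipated=18.791
Total dissipated: 81.754 μJ

Answer: 81.75 μJ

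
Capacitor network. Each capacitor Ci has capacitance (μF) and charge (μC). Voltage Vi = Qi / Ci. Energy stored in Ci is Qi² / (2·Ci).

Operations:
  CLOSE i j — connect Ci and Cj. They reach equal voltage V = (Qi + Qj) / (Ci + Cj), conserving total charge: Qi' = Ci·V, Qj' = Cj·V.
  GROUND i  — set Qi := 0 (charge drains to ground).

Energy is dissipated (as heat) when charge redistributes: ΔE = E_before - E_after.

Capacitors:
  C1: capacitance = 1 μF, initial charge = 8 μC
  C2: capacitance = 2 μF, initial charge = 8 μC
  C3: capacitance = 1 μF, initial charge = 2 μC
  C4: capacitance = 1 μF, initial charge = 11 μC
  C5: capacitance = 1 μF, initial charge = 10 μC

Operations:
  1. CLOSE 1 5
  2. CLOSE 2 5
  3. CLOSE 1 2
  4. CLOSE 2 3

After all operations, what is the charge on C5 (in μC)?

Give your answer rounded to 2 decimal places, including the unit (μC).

Initial: C1(1μF, Q=8μC, V=8.00V), C2(2μF, Q=8μC, V=4.00V), C3(1μF, Q=2μC, V=2.00V), C4(1μF, Q=11μC, V=11.00V), C5(1μF, Q=10μC, V=10.00V)
Op 1: CLOSE 1-5: Q_total=18.00, C_total=2.00, V=9.00; Q1=9.00, Q5=9.00; dissipated=1.000
Op 2: CLOSE 2-5: Q_total=17.00, C_total=3.00, V=5.67; Q2=11.33, Q5=5.67; dissipated=8.333
Op 3: CLOSE 1-2: Q_total=20.33, C_total=3.00, V=6.78; Q1=6.78, Q2=13.56; dissipated=3.704
Op 4: CLOSE 2-3: Q_total=15.56, C_total=3.00, V=5.19; Q2=10.37, Q3=5.19; dissipated=7.609
Final charges: Q1=6.78, Q2=10.37, Q3=5.19, Q4=11.00, Q5=5.67

Answer: 5.67 μC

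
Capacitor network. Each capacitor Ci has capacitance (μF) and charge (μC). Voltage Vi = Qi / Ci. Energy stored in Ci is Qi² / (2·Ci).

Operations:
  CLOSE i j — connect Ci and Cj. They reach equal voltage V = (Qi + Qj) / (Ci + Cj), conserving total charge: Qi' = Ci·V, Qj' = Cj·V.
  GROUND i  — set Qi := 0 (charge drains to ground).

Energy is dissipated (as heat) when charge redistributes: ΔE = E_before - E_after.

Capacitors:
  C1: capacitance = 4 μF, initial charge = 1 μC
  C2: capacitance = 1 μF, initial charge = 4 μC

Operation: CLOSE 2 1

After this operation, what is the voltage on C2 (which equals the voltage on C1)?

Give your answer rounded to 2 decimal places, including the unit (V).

Initial: C1(4μF, Q=1μC, V=0.25V), C2(1μF, Q=4μC, V=4.00V)
Op 1: CLOSE 2-1: Q_total=5.00, C_total=5.00, V=1.00; Q2=1.00, Q1=4.00; dissipated=5.625

Answer: 1.00 V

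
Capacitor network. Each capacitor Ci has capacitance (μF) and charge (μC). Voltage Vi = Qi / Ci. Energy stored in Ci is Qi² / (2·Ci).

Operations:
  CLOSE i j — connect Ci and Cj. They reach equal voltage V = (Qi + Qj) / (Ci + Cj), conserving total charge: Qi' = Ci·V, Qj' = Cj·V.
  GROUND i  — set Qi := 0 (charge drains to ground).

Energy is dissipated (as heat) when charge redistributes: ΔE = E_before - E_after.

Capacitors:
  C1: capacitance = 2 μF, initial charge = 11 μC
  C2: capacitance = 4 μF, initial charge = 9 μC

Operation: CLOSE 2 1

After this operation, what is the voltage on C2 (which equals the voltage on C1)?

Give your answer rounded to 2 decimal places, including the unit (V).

Answer: 3.33 V

Derivation:
Initial: C1(2μF, Q=11μC, V=5.50V), C2(4μF, Q=9μC, V=2.25V)
Op 1: CLOSE 2-1: Q_total=20.00, C_total=6.00, V=3.33; Q2=13.33, Q1=6.67; dissipated=7.042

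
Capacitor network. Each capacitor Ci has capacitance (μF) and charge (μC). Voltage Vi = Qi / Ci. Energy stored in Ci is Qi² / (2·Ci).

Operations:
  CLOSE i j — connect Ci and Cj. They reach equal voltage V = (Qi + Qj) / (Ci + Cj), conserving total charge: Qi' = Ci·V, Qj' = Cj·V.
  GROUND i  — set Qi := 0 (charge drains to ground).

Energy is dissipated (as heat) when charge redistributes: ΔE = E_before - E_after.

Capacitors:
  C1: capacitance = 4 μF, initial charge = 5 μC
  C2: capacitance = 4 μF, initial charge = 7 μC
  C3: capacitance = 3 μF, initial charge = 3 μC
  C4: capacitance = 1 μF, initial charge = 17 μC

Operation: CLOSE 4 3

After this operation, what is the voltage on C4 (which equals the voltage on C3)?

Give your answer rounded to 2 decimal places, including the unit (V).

Initial: C1(4μF, Q=5μC, V=1.25V), C2(4μF, Q=7μC, V=1.75V), C3(3μF, Q=3μC, V=1.00V), C4(1μF, Q=17μC, V=17.00V)
Op 1: CLOSE 4-3: Q_total=20.00, C_total=4.00, V=5.00; Q4=5.00, Q3=15.00; dissipated=96.000

Answer: 5.00 V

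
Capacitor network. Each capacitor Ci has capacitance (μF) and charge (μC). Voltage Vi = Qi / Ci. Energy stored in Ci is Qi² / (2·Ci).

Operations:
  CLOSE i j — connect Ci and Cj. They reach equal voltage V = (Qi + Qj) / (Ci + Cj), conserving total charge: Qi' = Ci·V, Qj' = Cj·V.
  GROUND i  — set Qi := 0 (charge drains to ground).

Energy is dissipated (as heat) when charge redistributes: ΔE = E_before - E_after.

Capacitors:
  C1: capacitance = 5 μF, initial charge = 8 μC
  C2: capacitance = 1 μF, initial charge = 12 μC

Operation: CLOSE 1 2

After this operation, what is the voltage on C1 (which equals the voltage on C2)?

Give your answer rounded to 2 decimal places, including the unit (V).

Initial: C1(5μF, Q=8μC, V=1.60V), C2(1μF, Q=12μC, V=12.00V)
Op 1: CLOSE 1-2: Q_total=20.00, C_total=6.00, V=3.33; Q1=16.67, Q2=3.33; dissipated=45.067

Answer: 3.33 V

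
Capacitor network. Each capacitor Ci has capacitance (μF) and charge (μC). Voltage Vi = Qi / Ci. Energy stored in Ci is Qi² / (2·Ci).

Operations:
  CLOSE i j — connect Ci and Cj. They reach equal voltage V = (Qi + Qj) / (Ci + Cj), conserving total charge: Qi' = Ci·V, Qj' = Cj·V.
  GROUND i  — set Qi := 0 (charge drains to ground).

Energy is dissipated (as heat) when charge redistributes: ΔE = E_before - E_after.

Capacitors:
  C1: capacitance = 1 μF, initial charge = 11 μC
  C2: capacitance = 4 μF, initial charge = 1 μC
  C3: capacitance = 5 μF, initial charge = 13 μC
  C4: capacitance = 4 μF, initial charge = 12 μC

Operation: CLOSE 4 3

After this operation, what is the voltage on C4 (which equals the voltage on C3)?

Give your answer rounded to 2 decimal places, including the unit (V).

Initial: C1(1μF, Q=11μC, V=11.00V), C2(4μF, Q=1μC, V=0.25V), C3(5μF, Q=13μC, V=2.60V), C4(4μF, Q=12μC, V=3.00V)
Op 1: CLOSE 4-3: Q_total=25.00, C_total=9.00, V=2.78; Q4=11.11, Q3=13.89; dissipated=0.178

Answer: 2.78 V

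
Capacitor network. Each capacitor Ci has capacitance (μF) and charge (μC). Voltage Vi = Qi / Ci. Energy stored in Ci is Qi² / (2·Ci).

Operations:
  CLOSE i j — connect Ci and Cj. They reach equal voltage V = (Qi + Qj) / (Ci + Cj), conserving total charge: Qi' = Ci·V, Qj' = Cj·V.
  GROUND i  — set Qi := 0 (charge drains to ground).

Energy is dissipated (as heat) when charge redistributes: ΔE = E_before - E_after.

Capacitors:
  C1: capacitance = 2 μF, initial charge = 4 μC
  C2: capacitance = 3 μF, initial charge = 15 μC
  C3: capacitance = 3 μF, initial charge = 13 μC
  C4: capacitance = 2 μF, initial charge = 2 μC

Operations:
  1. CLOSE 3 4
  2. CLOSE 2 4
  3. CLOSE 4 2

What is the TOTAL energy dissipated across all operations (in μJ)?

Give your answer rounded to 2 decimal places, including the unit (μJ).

Answer: 9.07 μJ

Derivation:
Initial: C1(2μF, Q=4μC, V=2.00V), C2(3μF, Q=15μC, V=5.00V), C3(3μF, Q=13μC, V=4.33V), C4(2μF, Q=2μC, V=1.00V)
Op 1: CLOSE 3-4: Q_total=15.00, C_total=5.00, V=3.00; Q3=9.00, Q4=6.00; dissipated=6.667
Op 2: CLOSE 2-4: Q_total=21.00, C_total=5.00, V=4.20; Q2=12.60, Q4=8.40; dissipated=2.400
Op 3: CLOSE 4-2: Q_total=21.00, C_total=5.00, V=4.20; Q4=8.40, Q2=12.60; dissipated=0.000
Total dissipated: 9.067 μJ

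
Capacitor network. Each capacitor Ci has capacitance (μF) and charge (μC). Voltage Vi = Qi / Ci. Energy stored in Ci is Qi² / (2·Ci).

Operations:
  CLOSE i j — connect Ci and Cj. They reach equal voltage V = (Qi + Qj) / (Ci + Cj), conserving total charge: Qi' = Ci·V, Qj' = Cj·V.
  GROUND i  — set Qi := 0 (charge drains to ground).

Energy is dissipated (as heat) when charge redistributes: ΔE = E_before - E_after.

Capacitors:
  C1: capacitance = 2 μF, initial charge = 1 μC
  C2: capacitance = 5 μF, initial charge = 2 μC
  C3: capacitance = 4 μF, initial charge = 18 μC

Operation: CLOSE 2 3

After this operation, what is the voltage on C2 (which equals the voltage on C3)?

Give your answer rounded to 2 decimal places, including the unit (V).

Answer: 2.22 V

Derivation:
Initial: C1(2μF, Q=1μC, V=0.50V), C2(5μF, Q=2μC, V=0.40V), C3(4μF, Q=18μC, V=4.50V)
Op 1: CLOSE 2-3: Q_total=20.00, C_total=9.00, V=2.22; Q2=11.11, Q3=8.89; dissipated=18.678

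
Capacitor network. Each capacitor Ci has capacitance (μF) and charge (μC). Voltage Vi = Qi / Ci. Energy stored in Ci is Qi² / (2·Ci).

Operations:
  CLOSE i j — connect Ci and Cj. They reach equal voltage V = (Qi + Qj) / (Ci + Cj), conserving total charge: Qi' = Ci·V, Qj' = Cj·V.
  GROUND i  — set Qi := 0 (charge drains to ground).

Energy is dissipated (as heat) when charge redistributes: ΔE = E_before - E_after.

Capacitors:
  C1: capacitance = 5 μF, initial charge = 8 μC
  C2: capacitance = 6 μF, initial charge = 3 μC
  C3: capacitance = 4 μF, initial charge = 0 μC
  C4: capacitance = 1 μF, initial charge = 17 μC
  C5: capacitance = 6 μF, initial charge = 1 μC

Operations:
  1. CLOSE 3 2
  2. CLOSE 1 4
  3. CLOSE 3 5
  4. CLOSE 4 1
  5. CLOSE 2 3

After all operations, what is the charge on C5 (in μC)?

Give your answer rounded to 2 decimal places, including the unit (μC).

Answer: 1.32 μC

Derivation:
Initial: C1(5μF, Q=8μC, V=1.60V), C2(6μF, Q=3μC, V=0.50V), C3(4μF, Q=0μC, V=0.00V), C4(1μF, Q=17μC, V=17.00V), C5(6μF, Q=1μC, V=0.17V)
Op 1: CLOSE 3-2: Q_total=3.00, C_total=10.00, V=0.30; Q3=1.20, Q2=1.80; dissipated=0.300
Op 2: CLOSE 1-4: Q_total=25.00, C_total=6.00, V=4.17; Q1=20.83, Q4=4.17; dissipated=98.817
Op 3: CLOSE 3-5: Q_total=2.20, C_total=10.00, V=0.22; Q3=0.88, Q5=1.32; dissipated=0.021
Op 4: CLOSE 4-1: Q_total=25.00, C_total=6.00, V=4.17; Q4=4.17, Q1=20.83; dissipated=0.000
Op 5: CLOSE 2-3: Q_total=2.68, C_total=10.00, V=0.27; Q2=1.61, Q3=1.07; dissipated=0.008
Final charges: Q1=20.83, Q2=1.61, Q3=1.07, Q4=4.17, Q5=1.32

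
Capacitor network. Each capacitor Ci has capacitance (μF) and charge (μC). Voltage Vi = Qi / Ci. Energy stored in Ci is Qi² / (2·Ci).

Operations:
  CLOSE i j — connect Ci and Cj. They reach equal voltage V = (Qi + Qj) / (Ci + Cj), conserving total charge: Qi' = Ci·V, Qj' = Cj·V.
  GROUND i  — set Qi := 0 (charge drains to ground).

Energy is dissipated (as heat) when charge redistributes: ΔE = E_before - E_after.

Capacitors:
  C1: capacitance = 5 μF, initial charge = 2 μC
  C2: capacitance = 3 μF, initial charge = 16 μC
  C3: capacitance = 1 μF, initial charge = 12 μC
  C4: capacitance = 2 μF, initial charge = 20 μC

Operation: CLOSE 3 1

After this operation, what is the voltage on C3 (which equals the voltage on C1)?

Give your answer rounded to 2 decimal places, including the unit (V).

Answer: 2.33 V

Derivation:
Initial: C1(5μF, Q=2μC, V=0.40V), C2(3μF, Q=16μC, V=5.33V), C3(1μF, Q=12μC, V=12.00V), C4(2μF, Q=20μC, V=10.00V)
Op 1: CLOSE 3-1: Q_total=14.00, C_total=6.00, V=2.33; Q3=2.33, Q1=11.67; dissipated=56.067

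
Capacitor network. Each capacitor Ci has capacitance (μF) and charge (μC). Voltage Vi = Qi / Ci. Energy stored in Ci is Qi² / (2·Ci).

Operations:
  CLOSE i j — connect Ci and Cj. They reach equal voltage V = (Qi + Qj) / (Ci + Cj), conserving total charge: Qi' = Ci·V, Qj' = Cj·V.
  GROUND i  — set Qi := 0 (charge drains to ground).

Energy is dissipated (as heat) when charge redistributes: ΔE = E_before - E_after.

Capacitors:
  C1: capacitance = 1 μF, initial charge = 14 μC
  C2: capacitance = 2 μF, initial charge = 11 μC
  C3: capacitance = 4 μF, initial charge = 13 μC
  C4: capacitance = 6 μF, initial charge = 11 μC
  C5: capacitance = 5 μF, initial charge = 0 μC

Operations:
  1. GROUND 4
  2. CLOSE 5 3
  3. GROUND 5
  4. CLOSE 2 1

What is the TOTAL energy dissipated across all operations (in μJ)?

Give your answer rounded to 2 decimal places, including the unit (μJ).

Answer: 51.12 μJ

Derivation:
Initial: C1(1μF, Q=14μC, V=14.00V), C2(2μF, Q=11μC, V=5.50V), C3(4μF, Q=13μC, V=3.25V), C4(6μF, Q=11μC, V=1.83V), C5(5μF, Q=0μC, V=0.00V)
Op 1: GROUND 4: Q4=0; energy lost=10.083
Op 2: CLOSE 5-3: Q_total=13.00, C_total=9.00, V=1.44; Q5=7.22, Q3=5.78; dissipated=11.736
Op 3: GROUND 5: Q5=0; energy lost=5.216
Op 4: CLOSE 2-1: Q_total=25.00, C_total=3.00, V=8.33; Q2=16.67, Q1=8.33; dissipated=24.083
Total dissipated: 51.119 μJ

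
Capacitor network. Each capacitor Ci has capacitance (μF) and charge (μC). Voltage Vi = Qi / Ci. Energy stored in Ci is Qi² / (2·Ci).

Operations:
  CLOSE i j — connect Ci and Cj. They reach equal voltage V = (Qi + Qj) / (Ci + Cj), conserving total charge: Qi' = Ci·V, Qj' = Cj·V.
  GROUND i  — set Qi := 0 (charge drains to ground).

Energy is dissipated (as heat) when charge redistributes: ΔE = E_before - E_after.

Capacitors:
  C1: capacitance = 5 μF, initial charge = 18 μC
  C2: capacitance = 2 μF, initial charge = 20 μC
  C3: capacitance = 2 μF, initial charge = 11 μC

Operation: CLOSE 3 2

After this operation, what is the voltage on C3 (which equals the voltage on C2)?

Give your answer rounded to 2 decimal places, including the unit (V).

Initial: C1(5μF, Q=18μC, V=3.60V), C2(2μF, Q=20μC, V=10.00V), C3(2μF, Q=11μC, V=5.50V)
Op 1: CLOSE 3-2: Q_total=31.00, C_total=4.00, V=7.75; Q3=15.50, Q2=15.50; dissipated=10.125

Answer: 7.75 V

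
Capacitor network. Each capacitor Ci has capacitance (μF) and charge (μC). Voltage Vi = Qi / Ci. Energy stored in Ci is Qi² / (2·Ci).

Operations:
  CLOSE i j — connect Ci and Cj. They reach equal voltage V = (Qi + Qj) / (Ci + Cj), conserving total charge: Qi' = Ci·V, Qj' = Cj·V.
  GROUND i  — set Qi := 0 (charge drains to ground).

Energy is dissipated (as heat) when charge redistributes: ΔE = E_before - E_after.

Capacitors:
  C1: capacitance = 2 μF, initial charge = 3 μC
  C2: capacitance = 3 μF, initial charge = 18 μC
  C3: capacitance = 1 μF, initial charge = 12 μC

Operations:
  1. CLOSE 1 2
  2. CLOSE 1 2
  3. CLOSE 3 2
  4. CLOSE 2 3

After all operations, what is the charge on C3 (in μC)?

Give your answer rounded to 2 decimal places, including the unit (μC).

Answer: 6.15 μC

Derivation:
Initial: C1(2μF, Q=3μC, V=1.50V), C2(3μF, Q=18μC, V=6.00V), C3(1μF, Q=12μC, V=12.00V)
Op 1: CLOSE 1-2: Q_total=21.00, C_total=5.00, V=4.20; Q1=8.40, Q2=12.60; dissipated=12.150
Op 2: CLOSE 1-2: Q_total=21.00, C_total=5.00, V=4.20; Q1=8.40, Q2=12.60; dissipated=0.000
Op 3: CLOSE 3-2: Q_total=24.60, C_total=4.00, V=6.15; Q3=6.15, Q2=18.45; dissipated=22.815
Op 4: CLOSE 2-3: Q_total=24.60, C_total=4.00, V=6.15; Q2=18.45, Q3=6.15; dissipated=0.000
Final charges: Q1=8.40, Q2=18.45, Q3=6.15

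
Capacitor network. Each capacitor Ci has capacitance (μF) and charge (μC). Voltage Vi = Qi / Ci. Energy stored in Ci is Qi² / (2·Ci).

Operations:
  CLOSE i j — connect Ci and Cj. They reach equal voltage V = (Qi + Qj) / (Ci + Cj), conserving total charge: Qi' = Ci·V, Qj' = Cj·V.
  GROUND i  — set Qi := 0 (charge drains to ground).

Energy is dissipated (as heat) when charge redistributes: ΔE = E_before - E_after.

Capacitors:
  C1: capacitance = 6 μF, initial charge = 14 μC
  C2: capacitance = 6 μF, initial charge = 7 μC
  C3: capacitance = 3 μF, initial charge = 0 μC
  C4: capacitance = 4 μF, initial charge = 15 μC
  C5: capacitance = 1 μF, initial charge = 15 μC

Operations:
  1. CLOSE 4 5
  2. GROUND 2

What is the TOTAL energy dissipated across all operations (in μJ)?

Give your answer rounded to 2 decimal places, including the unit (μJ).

Answer: 54.71 μJ

Derivation:
Initial: C1(6μF, Q=14μC, V=2.33V), C2(6μF, Q=7μC, V=1.17V), C3(3μF, Q=0μC, V=0.00V), C4(4μF, Q=15μC, V=3.75V), C5(1μF, Q=15μC, V=15.00V)
Op 1: CLOSE 4-5: Q_total=30.00, C_total=5.00, V=6.00; Q4=24.00, Q5=6.00; dissipated=50.625
Op 2: GROUND 2: Q2=0; energy lost=4.083
Total dissipated: 54.708 μJ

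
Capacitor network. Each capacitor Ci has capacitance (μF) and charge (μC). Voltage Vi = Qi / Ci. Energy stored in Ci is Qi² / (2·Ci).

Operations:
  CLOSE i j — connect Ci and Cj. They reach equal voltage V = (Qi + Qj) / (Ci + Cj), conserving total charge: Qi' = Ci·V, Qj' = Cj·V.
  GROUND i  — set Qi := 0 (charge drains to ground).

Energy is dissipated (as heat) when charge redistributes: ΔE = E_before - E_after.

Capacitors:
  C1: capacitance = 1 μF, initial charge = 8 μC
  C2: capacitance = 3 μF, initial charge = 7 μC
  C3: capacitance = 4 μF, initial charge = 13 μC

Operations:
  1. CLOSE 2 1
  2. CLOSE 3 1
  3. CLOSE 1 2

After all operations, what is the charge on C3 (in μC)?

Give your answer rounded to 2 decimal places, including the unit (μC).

Initial: C1(1μF, Q=8μC, V=8.00V), C2(3μF, Q=7μC, V=2.33V), C3(4μF, Q=13μC, V=3.25V)
Op 1: CLOSE 2-1: Q_total=15.00, C_total=4.00, V=3.75; Q2=11.25, Q1=3.75; dissipated=12.042
Op 2: CLOSE 3-1: Q_total=16.75, C_total=5.00, V=3.35; Q3=13.40, Q1=3.35; dissipated=0.100
Op 3: CLOSE 1-2: Q_total=14.60, C_total=4.00, V=3.65; Q1=3.65, Q2=10.95; dissipated=0.060
Final charges: Q1=3.65, Q2=10.95, Q3=13.40

Answer: 13.40 μC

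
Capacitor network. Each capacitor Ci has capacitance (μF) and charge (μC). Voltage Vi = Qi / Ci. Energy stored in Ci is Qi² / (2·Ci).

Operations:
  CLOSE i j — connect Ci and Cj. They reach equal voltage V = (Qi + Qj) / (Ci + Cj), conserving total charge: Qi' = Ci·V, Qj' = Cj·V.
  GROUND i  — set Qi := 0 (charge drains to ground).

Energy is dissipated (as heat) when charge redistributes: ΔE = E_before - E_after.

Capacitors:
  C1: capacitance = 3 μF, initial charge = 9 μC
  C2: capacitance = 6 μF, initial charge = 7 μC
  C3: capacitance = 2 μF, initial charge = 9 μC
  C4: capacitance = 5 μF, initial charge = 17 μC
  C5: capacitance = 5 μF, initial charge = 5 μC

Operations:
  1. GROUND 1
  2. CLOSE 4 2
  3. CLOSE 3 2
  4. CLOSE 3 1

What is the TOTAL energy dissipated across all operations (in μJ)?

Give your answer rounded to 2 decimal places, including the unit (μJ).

Answer: 28.91 μJ

Derivation:
Initial: C1(3μF, Q=9μC, V=3.00V), C2(6μF, Q=7μC, V=1.17V), C3(2μF, Q=9μC, V=4.50V), C4(5μF, Q=17μC, V=3.40V), C5(5μF, Q=5μC, V=1.00V)
Op 1: GROUND 1: Q1=0; energy lost=13.500
Op 2: CLOSE 4-2: Q_total=24.00, C_total=11.00, V=2.18; Q4=10.91, Q2=13.09; dissipated=6.802
Op 3: CLOSE 3-2: Q_total=22.09, C_total=8.00, V=2.76; Q3=5.52, Q2=16.57; dissipated=4.030
Op 4: CLOSE 3-1: Q_total=5.52, C_total=5.00, V=1.10; Q3=2.21, Q1=3.31; dissipated=4.575
Total dissipated: 28.907 μJ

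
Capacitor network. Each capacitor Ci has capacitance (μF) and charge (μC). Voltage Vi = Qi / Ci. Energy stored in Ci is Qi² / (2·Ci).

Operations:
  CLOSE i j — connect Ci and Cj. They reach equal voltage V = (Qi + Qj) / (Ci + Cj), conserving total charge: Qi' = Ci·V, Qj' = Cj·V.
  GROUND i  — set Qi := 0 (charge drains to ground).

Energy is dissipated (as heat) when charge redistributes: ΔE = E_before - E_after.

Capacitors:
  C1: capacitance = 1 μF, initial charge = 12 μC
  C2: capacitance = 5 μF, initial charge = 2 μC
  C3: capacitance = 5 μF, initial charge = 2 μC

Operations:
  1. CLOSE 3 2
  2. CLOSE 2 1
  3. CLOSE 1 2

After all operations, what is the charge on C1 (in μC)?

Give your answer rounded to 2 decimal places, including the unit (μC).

Answer: 2.33 μC

Derivation:
Initial: C1(1μF, Q=12μC, V=12.00V), C2(5μF, Q=2μC, V=0.40V), C3(5μF, Q=2μC, V=0.40V)
Op 1: CLOSE 3-2: Q_total=4.00, C_total=10.00, V=0.40; Q3=2.00, Q2=2.00; dissipated=0.000
Op 2: CLOSE 2-1: Q_total=14.00, C_total=6.00, V=2.33; Q2=11.67, Q1=2.33; dissipated=56.067
Op 3: CLOSE 1-2: Q_total=14.00, C_total=6.00, V=2.33; Q1=2.33, Q2=11.67; dissipated=0.000
Final charges: Q1=2.33, Q2=11.67, Q3=2.00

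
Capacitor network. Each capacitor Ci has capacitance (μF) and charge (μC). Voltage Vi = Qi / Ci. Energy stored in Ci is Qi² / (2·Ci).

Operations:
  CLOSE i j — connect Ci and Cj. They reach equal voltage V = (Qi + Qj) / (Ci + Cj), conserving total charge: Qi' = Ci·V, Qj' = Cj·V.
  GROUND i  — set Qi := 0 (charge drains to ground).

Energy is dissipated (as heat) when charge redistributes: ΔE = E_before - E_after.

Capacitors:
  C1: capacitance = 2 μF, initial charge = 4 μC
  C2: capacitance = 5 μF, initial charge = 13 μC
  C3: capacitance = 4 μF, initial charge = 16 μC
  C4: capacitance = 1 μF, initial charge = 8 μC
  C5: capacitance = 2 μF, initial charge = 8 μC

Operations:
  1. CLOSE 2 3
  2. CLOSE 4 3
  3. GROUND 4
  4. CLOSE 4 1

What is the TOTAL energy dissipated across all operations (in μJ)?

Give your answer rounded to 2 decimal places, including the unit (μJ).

Answer: 21.37 μJ

Derivation:
Initial: C1(2μF, Q=4μC, V=2.00V), C2(5μF, Q=13μC, V=2.60V), C3(4μF, Q=16μC, V=4.00V), C4(1μF, Q=8μC, V=8.00V), C5(2μF, Q=8μC, V=4.00V)
Op 1: CLOSE 2-3: Q_total=29.00, C_total=9.00, V=3.22; Q2=16.11, Q3=12.89; dissipated=2.178
Op 2: CLOSE 4-3: Q_total=20.89, C_total=5.00, V=4.18; Q4=4.18, Q3=16.71; dissipated=9.131
Op 3: GROUND 4: Q4=0; energy lost=8.727
Op 4: CLOSE 4-1: Q_total=4.00, C_total=3.00, V=1.33; Q4=1.33, Q1=2.67; dissipated=1.333
Total dissipated: 21.369 μJ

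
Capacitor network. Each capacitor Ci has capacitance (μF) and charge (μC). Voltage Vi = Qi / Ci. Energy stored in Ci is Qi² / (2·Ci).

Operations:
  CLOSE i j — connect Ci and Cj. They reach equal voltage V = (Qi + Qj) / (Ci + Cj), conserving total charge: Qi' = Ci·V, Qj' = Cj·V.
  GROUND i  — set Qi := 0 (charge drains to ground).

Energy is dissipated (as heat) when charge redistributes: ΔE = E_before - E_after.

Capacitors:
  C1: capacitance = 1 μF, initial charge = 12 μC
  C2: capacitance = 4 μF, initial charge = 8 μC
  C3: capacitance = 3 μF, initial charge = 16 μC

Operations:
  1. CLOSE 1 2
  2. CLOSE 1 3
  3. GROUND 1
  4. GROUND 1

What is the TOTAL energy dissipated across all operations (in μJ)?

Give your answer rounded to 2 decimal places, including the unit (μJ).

Answer: 53.17 μJ

Derivation:
Initial: C1(1μF, Q=12μC, V=12.00V), C2(4μF, Q=8μC, V=2.00V), C3(3μF, Q=16μC, V=5.33V)
Op 1: CLOSE 1-2: Q_total=20.00, C_total=5.00, V=4.00; Q1=4.00, Q2=16.00; dissipated=40.000
Op 2: CLOSE 1-3: Q_total=20.00, C_total=4.00, V=5.00; Q1=5.00, Q3=15.00; dissipated=0.667
Op 3: GROUND 1: Q1=0; energy lost=12.500
Op 4: GROUND 1: Q1=0; energy lost=0.000
Total dissipated: 53.167 μJ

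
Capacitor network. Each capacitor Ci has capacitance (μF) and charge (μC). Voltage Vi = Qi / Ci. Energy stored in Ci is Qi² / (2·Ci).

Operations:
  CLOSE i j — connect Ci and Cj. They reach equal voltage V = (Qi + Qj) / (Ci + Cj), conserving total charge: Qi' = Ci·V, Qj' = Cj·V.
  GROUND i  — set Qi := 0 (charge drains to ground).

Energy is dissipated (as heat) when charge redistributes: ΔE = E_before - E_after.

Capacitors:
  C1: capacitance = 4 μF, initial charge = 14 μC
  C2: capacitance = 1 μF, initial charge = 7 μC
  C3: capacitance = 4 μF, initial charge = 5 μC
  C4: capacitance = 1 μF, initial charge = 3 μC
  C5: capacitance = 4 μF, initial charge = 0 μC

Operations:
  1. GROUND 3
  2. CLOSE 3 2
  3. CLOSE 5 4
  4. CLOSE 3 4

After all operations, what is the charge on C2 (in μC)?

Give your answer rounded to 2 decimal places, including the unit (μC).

Answer: 1.40 μC

Derivation:
Initial: C1(4μF, Q=14μC, V=3.50V), C2(1μF, Q=7μC, V=7.00V), C3(4μF, Q=5μC, V=1.25V), C4(1μF, Q=3μC, V=3.00V), C5(4μF, Q=0μC, V=0.00V)
Op 1: GROUND 3: Q3=0; energy lost=3.125
Op 2: CLOSE 3-2: Q_total=7.00, C_total=5.00, V=1.40; Q3=5.60, Q2=1.40; dissipated=19.600
Op 3: CLOSE 5-4: Q_total=3.00, C_total=5.00, V=0.60; Q5=2.40, Q4=0.60; dissipated=3.600
Op 4: CLOSE 3-4: Q_total=6.20, C_total=5.00, V=1.24; Q3=4.96, Q4=1.24; dissipated=0.256
Final charges: Q1=14.00, Q2=1.40, Q3=4.96, Q4=1.24, Q5=2.40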